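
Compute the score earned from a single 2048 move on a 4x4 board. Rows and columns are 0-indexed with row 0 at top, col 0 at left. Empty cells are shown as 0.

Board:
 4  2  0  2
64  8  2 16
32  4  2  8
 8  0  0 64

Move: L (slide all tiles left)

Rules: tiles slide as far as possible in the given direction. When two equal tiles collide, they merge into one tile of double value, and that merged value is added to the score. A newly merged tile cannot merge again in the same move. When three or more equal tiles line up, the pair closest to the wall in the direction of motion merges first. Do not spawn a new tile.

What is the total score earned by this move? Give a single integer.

Answer: 4

Derivation:
Slide left:
row 0: [4, 2, 0, 2] -> [4, 4, 0, 0]  score +4 (running 4)
row 1: [64, 8, 2, 16] -> [64, 8, 2, 16]  score +0 (running 4)
row 2: [32, 4, 2, 8] -> [32, 4, 2, 8]  score +0 (running 4)
row 3: [8, 0, 0, 64] -> [8, 64, 0, 0]  score +0 (running 4)
Board after move:
 4  4  0  0
64  8  2 16
32  4  2  8
 8 64  0  0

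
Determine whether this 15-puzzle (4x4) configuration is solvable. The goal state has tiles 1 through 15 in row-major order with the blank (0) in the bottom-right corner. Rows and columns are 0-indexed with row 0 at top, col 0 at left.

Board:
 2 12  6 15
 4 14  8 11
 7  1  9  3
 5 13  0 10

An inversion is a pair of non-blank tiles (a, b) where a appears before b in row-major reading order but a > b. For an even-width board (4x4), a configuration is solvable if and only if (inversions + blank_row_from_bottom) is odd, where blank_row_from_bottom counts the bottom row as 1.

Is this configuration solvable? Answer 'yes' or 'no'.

Inversions: 53
Blank is in row 3 (0-indexed from top), which is row 1 counting from the bottom (bottom = 1).
53 + 1 = 54, which is even, so the puzzle is not solvable.

Answer: no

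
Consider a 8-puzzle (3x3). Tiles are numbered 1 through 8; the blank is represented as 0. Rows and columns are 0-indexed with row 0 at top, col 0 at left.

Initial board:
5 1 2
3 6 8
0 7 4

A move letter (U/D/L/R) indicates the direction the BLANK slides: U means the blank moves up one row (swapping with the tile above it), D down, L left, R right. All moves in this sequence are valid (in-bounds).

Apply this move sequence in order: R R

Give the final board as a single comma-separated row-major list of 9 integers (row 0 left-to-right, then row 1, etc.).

After move 1 (R):
5 1 2
3 6 8
7 0 4

After move 2 (R):
5 1 2
3 6 8
7 4 0

Answer: 5, 1, 2, 3, 6, 8, 7, 4, 0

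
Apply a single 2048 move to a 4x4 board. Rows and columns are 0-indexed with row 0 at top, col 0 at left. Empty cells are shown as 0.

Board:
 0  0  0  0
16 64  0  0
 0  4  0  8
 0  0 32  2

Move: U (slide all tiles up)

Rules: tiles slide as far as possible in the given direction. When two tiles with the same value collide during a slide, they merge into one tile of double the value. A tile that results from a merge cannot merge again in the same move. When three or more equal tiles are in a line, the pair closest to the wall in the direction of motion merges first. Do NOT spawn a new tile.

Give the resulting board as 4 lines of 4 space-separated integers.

Slide up:
col 0: [0, 16, 0, 0] -> [16, 0, 0, 0]
col 1: [0, 64, 4, 0] -> [64, 4, 0, 0]
col 2: [0, 0, 0, 32] -> [32, 0, 0, 0]
col 3: [0, 0, 8, 2] -> [8, 2, 0, 0]

Answer: 16 64 32  8
 0  4  0  2
 0  0  0  0
 0  0  0  0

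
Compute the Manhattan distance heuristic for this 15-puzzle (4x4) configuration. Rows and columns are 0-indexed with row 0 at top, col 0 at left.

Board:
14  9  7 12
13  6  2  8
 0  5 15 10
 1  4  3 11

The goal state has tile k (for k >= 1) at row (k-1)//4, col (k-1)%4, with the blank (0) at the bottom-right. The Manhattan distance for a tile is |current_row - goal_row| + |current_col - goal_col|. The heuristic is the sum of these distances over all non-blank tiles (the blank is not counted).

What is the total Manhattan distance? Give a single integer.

Answer: 32

Derivation:
Tile 14: at (0,0), goal (3,1), distance |0-3|+|0-1| = 4
Tile 9: at (0,1), goal (2,0), distance |0-2|+|1-0| = 3
Tile 7: at (0,2), goal (1,2), distance |0-1|+|2-2| = 1
Tile 12: at (0,3), goal (2,3), distance |0-2|+|3-3| = 2
Tile 13: at (1,0), goal (3,0), distance |1-3|+|0-0| = 2
Tile 6: at (1,1), goal (1,1), distance |1-1|+|1-1| = 0
Tile 2: at (1,2), goal (0,1), distance |1-0|+|2-1| = 2
Tile 8: at (1,3), goal (1,3), distance |1-1|+|3-3| = 0
Tile 5: at (2,1), goal (1,0), distance |2-1|+|1-0| = 2
Tile 15: at (2,2), goal (3,2), distance |2-3|+|2-2| = 1
Tile 10: at (2,3), goal (2,1), distance |2-2|+|3-1| = 2
Tile 1: at (3,0), goal (0,0), distance |3-0|+|0-0| = 3
Tile 4: at (3,1), goal (0,3), distance |3-0|+|1-3| = 5
Tile 3: at (3,2), goal (0,2), distance |3-0|+|2-2| = 3
Tile 11: at (3,3), goal (2,2), distance |3-2|+|3-2| = 2
Sum: 4 + 3 + 1 + 2 + 2 + 0 + 2 + 0 + 2 + 1 + 2 + 3 + 5 + 3 + 2 = 32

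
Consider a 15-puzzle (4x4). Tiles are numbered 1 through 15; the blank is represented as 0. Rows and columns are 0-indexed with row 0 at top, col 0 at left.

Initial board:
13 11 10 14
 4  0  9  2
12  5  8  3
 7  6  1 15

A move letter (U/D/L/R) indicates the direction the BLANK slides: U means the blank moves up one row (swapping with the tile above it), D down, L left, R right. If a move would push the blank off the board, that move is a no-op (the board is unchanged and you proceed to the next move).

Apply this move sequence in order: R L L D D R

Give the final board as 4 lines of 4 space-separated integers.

Answer: 13 11 10 14
12  4  9  2
 7  5  8  3
 6  0  1 15

Derivation:
After move 1 (R):
13 11 10 14
 4  9  0  2
12  5  8  3
 7  6  1 15

After move 2 (L):
13 11 10 14
 4  0  9  2
12  5  8  3
 7  6  1 15

After move 3 (L):
13 11 10 14
 0  4  9  2
12  5  8  3
 7  6  1 15

After move 4 (D):
13 11 10 14
12  4  9  2
 0  5  8  3
 7  6  1 15

After move 5 (D):
13 11 10 14
12  4  9  2
 7  5  8  3
 0  6  1 15

After move 6 (R):
13 11 10 14
12  4  9  2
 7  5  8  3
 6  0  1 15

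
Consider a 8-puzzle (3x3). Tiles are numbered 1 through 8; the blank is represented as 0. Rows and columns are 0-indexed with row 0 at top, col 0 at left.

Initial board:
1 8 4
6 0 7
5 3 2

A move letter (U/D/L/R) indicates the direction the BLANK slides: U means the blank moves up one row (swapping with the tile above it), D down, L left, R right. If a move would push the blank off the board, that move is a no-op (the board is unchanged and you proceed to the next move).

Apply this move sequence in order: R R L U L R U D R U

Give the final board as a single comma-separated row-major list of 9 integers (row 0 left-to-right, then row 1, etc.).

Answer: 1, 8, 0, 6, 7, 4, 5, 3, 2

Derivation:
After move 1 (R):
1 8 4
6 7 0
5 3 2

After move 2 (R):
1 8 4
6 7 0
5 3 2

After move 3 (L):
1 8 4
6 0 7
5 3 2

After move 4 (U):
1 0 4
6 8 7
5 3 2

After move 5 (L):
0 1 4
6 8 7
5 3 2

After move 6 (R):
1 0 4
6 8 7
5 3 2

After move 7 (U):
1 0 4
6 8 7
5 3 2

After move 8 (D):
1 8 4
6 0 7
5 3 2

After move 9 (R):
1 8 4
6 7 0
5 3 2

After move 10 (U):
1 8 0
6 7 4
5 3 2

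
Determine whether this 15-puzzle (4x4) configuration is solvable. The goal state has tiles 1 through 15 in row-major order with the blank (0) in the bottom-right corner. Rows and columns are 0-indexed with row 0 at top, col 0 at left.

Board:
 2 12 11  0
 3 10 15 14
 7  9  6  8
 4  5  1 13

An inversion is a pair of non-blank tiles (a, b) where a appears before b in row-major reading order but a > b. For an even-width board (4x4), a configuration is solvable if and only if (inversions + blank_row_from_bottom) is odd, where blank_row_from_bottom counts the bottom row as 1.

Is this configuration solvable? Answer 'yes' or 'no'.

Answer: no

Derivation:
Inversions: 62
Blank is in row 0 (0-indexed from top), which is row 4 counting from the bottom (bottom = 1).
62 + 4 = 66, which is even, so the puzzle is not solvable.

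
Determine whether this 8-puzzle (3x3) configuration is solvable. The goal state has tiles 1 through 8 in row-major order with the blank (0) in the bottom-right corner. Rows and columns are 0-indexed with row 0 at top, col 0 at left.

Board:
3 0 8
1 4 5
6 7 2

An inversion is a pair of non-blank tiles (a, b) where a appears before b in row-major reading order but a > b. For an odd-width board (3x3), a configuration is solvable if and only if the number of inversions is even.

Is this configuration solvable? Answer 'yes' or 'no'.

Answer: yes

Derivation:
Inversions (pairs i<j in row-major order where tile[i] > tile[j] > 0): 12
12 is even, so the puzzle is solvable.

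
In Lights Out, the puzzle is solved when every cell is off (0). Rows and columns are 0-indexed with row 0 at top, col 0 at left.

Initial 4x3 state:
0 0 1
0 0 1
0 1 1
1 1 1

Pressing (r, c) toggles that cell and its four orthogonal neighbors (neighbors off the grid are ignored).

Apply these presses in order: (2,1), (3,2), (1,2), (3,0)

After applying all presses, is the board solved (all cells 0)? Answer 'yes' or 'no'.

After press 1 at (2,1):
0 0 1
0 1 1
1 0 0
1 0 1

After press 2 at (3,2):
0 0 1
0 1 1
1 0 1
1 1 0

After press 3 at (1,2):
0 0 0
0 0 0
1 0 0
1 1 0

After press 4 at (3,0):
0 0 0
0 0 0
0 0 0
0 0 0

Lights still on: 0

Answer: yes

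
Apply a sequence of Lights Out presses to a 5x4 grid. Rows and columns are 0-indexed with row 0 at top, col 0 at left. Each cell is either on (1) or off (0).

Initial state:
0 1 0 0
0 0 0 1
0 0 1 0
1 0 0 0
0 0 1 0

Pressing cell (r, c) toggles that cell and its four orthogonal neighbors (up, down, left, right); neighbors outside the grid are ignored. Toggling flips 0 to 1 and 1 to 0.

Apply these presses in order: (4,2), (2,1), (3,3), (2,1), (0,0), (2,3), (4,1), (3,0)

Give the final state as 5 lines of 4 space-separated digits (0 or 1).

Answer: 1 0 0 0
1 0 0 0
1 0 0 0
0 0 0 0
0 0 1 0

Derivation:
After press 1 at (4,2):
0 1 0 0
0 0 0 1
0 0 1 0
1 0 1 0
0 1 0 1

After press 2 at (2,1):
0 1 0 0
0 1 0 1
1 1 0 0
1 1 1 0
0 1 0 1

After press 3 at (3,3):
0 1 0 0
0 1 0 1
1 1 0 1
1 1 0 1
0 1 0 0

After press 4 at (2,1):
0 1 0 0
0 0 0 1
0 0 1 1
1 0 0 1
0 1 0 0

After press 5 at (0,0):
1 0 0 0
1 0 0 1
0 0 1 1
1 0 0 1
0 1 0 0

After press 6 at (2,3):
1 0 0 0
1 0 0 0
0 0 0 0
1 0 0 0
0 1 0 0

After press 7 at (4,1):
1 0 0 0
1 0 0 0
0 0 0 0
1 1 0 0
1 0 1 0

After press 8 at (3,0):
1 0 0 0
1 0 0 0
1 0 0 0
0 0 0 0
0 0 1 0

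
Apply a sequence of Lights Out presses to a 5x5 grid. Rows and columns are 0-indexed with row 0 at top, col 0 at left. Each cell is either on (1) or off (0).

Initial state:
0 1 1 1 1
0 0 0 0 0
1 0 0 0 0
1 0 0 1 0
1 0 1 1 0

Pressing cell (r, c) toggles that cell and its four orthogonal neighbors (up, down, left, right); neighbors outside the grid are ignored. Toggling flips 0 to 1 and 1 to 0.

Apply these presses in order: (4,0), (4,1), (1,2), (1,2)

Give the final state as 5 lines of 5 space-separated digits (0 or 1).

Answer: 0 1 1 1 1
0 0 0 0 0
1 0 0 0 0
0 1 0 1 0
1 0 0 1 0

Derivation:
After press 1 at (4,0):
0 1 1 1 1
0 0 0 0 0
1 0 0 0 0
0 0 0 1 0
0 1 1 1 0

After press 2 at (4,1):
0 1 1 1 1
0 0 0 0 0
1 0 0 0 0
0 1 0 1 0
1 0 0 1 0

After press 3 at (1,2):
0 1 0 1 1
0 1 1 1 0
1 0 1 0 0
0 1 0 1 0
1 0 0 1 0

After press 4 at (1,2):
0 1 1 1 1
0 0 0 0 0
1 0 0 0 0
0 1 0 1 0
1 0 0 1 0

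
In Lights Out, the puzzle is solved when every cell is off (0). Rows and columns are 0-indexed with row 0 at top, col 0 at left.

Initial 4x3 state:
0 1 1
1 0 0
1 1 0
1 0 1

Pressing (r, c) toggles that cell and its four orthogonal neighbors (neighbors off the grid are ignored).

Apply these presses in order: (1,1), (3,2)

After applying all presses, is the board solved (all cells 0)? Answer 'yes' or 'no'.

After press 1 at (1,1):
0 0 1
0 1 1
1 0 0
1 0 1

After press 2 at (3,2):
0 0 1
0 1 1
1 0 1
1 1 0

Lights still on: 7

Answer: no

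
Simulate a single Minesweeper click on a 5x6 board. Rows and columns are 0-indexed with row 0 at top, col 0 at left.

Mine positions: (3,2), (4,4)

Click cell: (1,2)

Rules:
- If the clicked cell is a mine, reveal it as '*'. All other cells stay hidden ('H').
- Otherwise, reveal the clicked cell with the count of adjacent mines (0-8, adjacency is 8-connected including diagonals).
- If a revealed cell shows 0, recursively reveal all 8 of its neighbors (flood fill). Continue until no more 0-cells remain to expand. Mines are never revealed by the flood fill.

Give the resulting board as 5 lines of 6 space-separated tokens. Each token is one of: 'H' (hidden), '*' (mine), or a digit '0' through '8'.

0 0 0 0 0 0
0 0 0 0 0 0
0 1 1 1 0 0
0 1 H 2 1 1
0 1 H H H H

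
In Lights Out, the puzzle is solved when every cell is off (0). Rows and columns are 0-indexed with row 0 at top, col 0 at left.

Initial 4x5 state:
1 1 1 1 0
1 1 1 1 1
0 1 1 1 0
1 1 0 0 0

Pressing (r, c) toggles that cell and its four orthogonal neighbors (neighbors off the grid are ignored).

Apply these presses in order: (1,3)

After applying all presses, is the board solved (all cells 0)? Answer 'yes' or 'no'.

After press 1 at (1,3):
1 1 1 0 0
1 1 0 0 0
0 1 1 0 0
1 1 0 0 0

Lights still on: 9

Answer: no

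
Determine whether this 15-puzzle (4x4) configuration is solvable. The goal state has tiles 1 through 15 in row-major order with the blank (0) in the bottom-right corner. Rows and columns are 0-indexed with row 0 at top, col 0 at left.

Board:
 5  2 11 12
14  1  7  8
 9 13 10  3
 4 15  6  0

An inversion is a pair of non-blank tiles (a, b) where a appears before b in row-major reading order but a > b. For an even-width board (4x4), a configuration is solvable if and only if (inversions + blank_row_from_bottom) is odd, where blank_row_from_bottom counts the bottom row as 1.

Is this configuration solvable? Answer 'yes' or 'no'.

Answer: no

Derivation:
Inversions: 47
Blank is in row 3 (0-indexed from top), which is row 1 counting from the bottom (bottom = 1).
47 + 1 = 48, which is even, so the puzzle is not solvable.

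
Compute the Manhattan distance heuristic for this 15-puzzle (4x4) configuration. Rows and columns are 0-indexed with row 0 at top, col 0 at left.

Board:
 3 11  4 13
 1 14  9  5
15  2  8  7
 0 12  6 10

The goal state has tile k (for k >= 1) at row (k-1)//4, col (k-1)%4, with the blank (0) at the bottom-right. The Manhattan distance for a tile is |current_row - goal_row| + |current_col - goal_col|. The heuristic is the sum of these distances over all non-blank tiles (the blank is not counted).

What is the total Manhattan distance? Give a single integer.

Tile 3: (0,0)->(0,2) = 2
Tile 11: (0,1)->(2,2) = 3
Tile 4: (0,2)->(0,3) = 1
Tile 13: (0,3)->(3,0) = 6
Tile 1: (1,0)->(0,0) = 1
Tile 14: (1,1)->(3,1) = 2
Tile 9: (1,2)->(2,0) = 3
Tile 5: (1,3)->(1,0) = 3
Tile 15: (2,0)->(3,2) = 3
Tile 2: (2,1)->(0,1) = 2
Tile 8: (2,2)->(1,3) = 2
Tile 7: (2,3)->(1,2) = 2
Tile 12: (3,1)->(2,3) = 3
Tile 6: (3,2)->(1,1) = 3
Tile 10: (3,3)->(2,1) = 3
Sum: 2 + 3 + 1 + 6 + 1 + 2 + 3 + 3 + 3 + 2 + 2 + 2 + 3 + 3 + 3 = 39

Answer: 39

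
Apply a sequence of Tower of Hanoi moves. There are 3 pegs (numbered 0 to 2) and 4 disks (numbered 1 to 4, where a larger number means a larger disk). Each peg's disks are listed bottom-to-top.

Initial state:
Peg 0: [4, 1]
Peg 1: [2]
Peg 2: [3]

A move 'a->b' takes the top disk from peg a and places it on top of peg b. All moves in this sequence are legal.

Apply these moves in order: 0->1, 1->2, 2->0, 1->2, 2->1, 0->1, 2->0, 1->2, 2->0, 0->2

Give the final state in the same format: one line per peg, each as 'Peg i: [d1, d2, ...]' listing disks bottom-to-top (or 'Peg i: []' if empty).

After move 1 (0->1):
Peg 0: [4]
Peg 1: [2, 1]
Peg 2: [3]

After move 2 (1->2):
Peg 0: [4]
Peg 1: [2]
Peg 2: [3, 1]

After move 3 (2->0):
Peg 0: [4, 1]
Peg 1: [2]
Peg 2: [3]

After move 4 (1->2):
Peg 0: [4, 1]
Peg 1: []
Peg 2: [3, 2]

After move 5 (2->1):
Peg 0: [4, 1]
Peg 1: [2]
Peg 2: [3]

After move 6 (0->1):
Peg 0: [4]
Peg 1: [2, 1]
Peg 2: [3]

After move 7 (2->0):
Peg 0: [4, 3]
Peg 1: [2, 1]
Peg 2: []

After move 8 (1->2):
Peg 0: [4, 3]
Peg 1: [2]
Peg 2: [1]

After move 9 (2->0):
Peg 0: [4, 3, 1]
Peg 1: [2]
Peg 2: []

After move 10 (0->2):
Peg 0: [4, 3]
Peg 1: [2]
Peg 2: [1]

Answer: Peg 0: [4, 3]
Peg 1: [2]
Peg 2: [1]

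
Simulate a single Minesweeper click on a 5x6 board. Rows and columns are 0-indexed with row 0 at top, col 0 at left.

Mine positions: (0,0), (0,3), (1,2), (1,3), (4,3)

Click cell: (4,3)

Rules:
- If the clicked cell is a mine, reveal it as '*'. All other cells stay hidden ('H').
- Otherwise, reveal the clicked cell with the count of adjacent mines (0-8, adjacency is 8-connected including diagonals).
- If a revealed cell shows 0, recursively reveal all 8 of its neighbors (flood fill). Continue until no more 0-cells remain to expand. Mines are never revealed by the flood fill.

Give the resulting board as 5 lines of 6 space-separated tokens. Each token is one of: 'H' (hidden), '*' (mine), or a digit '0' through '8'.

H H H H H H
H H H H H H
H H H H H H
H H H H H H
H H H * H H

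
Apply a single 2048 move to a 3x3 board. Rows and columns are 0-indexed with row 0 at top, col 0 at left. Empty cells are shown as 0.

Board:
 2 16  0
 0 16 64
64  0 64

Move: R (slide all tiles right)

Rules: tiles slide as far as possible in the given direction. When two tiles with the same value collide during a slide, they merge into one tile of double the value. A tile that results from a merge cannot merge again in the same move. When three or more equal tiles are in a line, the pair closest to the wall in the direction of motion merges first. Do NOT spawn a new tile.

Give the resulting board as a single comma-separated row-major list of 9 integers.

Answer: 0, 2, 16, 0, 16, 64, 0, 0, 128

Derivation:
Slide right:
row 0: [2, 16, 0] -> [0, 2, 16]
row 1: [0, 16, 64] -> [0, 16, 64]
row 2: [64, 0, 64] -> [0, 0, 128]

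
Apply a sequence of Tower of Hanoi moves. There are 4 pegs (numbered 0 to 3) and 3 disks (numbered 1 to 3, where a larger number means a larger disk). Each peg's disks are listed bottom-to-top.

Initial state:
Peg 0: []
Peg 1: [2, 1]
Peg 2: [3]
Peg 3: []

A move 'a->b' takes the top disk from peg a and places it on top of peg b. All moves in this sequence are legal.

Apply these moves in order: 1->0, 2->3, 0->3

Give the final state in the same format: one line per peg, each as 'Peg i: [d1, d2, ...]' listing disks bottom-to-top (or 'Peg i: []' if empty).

Answer: Peg 0: []
Peg 1: [2]
Peg 2: []
Peg 3: [3, 1]

Derivation:
After move 1 (1->0):
Peg 0: [1]
Peg 1: [2]
Peg 2: [3]
Peg 3: []

After move 2 (2->3):
Peg 0: [1]
Peg 1: [2]
Peg 2: []
Peg 3: [3]

After move 3 (0->3):
Peg 0: []
Peg 1: [2]
Peg 2: []
Peg 3: [3, 1]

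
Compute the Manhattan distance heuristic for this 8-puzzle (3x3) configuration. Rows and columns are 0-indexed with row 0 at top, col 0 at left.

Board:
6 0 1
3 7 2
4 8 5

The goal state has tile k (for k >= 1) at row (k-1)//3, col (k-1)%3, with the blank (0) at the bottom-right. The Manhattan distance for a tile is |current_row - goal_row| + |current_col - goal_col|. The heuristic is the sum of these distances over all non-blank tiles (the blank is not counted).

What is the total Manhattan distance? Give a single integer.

Answer: 15

Derivation:
Tile 6: at (0,0), goal (1,2), distance |0-1|+|0-2| = 3
Tile 1: at (0,2), goal (0,0), distance |0-0|+|2-0| = 2
Tile 3: at (1,0), goal (0,2), distance |1-0|+|0-2| = 3
Tile 7: at (1,1), goal (2,0), distance |1-2|+|1-0| = 2
Tile 2: at (1,2), goal (0,1), distance |1-0|+|2-1| = 2
Tile 4: at (2,0), goal (1,0), distance |2-1|+|0-0| = 1
Tile 8: at (2,1), goal (2,1), distance |2-2|+|1-1| = 0
Tile 5: at (2,2), goal (1,1), distance |2-1|+|2-1| = 2
Sum: 3 + 2 + 3 + 2 + 2 + 1 + 0 + 2 = 15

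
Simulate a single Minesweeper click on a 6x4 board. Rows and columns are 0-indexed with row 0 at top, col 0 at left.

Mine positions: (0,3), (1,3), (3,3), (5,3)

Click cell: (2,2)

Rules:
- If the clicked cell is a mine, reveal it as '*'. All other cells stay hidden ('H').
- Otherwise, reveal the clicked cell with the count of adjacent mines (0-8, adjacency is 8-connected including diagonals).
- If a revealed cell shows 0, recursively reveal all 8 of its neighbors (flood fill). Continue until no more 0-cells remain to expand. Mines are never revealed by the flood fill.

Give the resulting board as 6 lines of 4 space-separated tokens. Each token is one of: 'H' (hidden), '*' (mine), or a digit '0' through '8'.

H H H H
H H H H
H H 2 H
H H H H
H H H H
H H H H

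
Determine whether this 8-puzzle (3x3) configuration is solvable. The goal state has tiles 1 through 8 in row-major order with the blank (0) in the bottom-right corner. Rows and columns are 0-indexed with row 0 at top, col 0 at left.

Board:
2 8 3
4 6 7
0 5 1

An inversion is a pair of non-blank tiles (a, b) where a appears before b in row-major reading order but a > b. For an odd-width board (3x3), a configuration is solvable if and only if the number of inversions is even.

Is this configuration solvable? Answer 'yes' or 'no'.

Answer: yes

Derivation:
Inversions (pairs i<j in row-major order where tile[i] > tile[j] > 0): 14
14 is even, so the puzzle is solvable.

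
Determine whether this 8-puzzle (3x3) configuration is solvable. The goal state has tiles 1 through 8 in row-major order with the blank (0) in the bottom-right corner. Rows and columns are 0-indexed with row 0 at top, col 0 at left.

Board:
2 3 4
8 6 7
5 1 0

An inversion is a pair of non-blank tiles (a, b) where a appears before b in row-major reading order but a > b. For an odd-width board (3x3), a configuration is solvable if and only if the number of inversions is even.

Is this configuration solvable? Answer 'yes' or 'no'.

Inversions (pairs i<j in row-major order where tile[i] > tile[j] > 0): 12
12 is even, so the puzzle is solvable.

Answer: yes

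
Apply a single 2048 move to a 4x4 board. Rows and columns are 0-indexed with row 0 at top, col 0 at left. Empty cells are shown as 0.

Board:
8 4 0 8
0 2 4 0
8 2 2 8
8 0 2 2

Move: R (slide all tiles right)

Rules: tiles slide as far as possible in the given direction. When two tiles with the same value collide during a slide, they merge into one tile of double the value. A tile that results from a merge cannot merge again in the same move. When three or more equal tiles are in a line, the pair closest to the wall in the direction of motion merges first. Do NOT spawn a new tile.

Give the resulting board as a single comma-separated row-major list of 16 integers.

Answer: 0, 8, 4, 8, 0, 0, 2, 4, 0, 8, 4, 8, 0, 0, 8, 4

Derivation:
Slide right:
row 0: [8, 4, 0, 8] -> [0, 8, 4, 8]
row 1: [0, 2, 4, 0] -> [0, 0, 2, 4]
row 2: [8, 2, 2, 8] -> [0, 8, 4, 8]
row 3: [8, 0, 2, 2] -> [0, 0, 8, 4]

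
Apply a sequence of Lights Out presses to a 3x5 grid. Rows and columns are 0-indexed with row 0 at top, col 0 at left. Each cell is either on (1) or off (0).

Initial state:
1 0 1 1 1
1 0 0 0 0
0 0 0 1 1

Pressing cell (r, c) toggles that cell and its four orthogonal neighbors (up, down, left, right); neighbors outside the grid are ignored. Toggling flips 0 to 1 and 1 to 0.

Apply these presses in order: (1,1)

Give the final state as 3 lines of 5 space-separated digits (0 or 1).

Answer: 1 1 1 1 1
0 1 1 0 0
0 1 0 1 1

Derivation:
After press 1 at (1,1):
1 1 1 1 1
0 1 1 0 0
0 1 0 1 1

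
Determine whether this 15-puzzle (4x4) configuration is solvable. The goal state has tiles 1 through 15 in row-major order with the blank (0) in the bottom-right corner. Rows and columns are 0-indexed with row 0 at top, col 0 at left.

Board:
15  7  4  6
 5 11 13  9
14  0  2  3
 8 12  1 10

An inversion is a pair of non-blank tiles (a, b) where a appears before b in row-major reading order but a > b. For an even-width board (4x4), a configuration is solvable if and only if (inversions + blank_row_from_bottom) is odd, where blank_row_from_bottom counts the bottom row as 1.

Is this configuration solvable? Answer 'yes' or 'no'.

Answer: no

Derivation:
Inversions: 58
Blank is in row 2 (0-indexed from top), which is row 2 counting from the bottom (bottom = 1).
58 + 2 = 60, which is even, so the puzzle is not solvable.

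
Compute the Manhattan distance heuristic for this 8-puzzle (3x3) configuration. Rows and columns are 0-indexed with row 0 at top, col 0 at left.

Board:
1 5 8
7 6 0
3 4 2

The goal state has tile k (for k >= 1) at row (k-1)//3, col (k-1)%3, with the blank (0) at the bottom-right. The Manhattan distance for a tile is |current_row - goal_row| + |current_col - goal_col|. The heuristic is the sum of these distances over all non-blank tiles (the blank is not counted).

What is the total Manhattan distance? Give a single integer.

Tile 1: (0,0)->(0,0) = 0
Tile 5: (0,1)->(1,1) = 1
Tile 8: (0,2)->(2,1) = 3
Tile 7: (1,0)->(2,0) = 1
Tile 6: (1,1)->(1,2) = 1
Tile 3: (2,0)->(0,2) = 4
Tile 4: (2,1)->(1,0) = 2
Tile 2: (2,2)->(0,1) = 3
Sum: 0 + 1 + 3 + 1 + 1 + 4 + 2 + 3 = 15

Answer: 15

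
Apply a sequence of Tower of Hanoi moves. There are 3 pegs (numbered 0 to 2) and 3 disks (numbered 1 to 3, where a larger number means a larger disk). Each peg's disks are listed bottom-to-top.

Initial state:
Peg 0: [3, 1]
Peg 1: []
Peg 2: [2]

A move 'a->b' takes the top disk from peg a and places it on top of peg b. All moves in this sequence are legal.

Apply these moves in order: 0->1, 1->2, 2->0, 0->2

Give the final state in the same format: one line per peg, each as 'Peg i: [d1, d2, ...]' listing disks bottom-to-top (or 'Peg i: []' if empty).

After move 1 (0->1):
Peg 0: [3]
Peg 1: [1]
Peg 2: [2]

After move 2 (1->2):
Peg 0: [3]
Peg 1: []
Peg 2: [2, 1]

After move 3 (2->0):
Peg 0: [3, 1]
Peg 1: []
Peg 2: [2]

After move 4 (0->2):
Peg 0: [3]
Peg 1: []
Peg 2: [2, 1]

Answer: Peg 0: [3]
Peg 1: []
Peg 2: [2, 1]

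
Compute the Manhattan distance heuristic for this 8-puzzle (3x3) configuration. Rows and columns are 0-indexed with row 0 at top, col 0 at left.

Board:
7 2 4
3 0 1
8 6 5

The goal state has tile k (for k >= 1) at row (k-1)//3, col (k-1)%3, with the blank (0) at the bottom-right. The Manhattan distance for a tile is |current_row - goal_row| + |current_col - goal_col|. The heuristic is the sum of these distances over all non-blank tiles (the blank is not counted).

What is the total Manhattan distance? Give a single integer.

Answer: 16

Derivation:
Tile 7: at (0,0), goal (2,0), distance |0-2|+|0-0| = 2
Tile 2: at (0,1), goal (0,1), distance |0-0|+|1-1| = 0
Tile 4: at (0,2), goal (1,0), distance |0-1|+|2-0| = 3
Tile 3: at (1,0), goal (0,2), distance |1-0|+|0-2| = 3
Tile 1: at (1,2), goal (0,0), distance |1-0|+|2-0| = 3
Tile 8: at (2,0), goal (2,1), distance |2-2|+|0-1| = 1
Tile 6: at (2,1), goal (1,2), distance |2-1|+|1-2| = 2
Tile 5: at (2,2), goal (1,1), distance |2-1|+|2-1| = 2
Sum: 2 + 0 + 3 + 3 + 3 + 1 + 2 + 2 = 16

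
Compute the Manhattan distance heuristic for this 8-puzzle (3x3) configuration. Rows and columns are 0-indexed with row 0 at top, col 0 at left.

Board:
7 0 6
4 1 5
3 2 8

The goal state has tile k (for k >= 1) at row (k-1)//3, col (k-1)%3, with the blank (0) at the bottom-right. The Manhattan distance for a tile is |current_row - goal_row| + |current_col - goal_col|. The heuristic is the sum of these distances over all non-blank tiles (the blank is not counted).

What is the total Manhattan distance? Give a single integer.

Tile 7: (0,0)->(2,0) = 2
Tile 6: (0,2)->(1,2) = 1
Tile 4: (1,0)->(1,0) = 0
Tile 1: (1,1)->(0,0) = 2
Tile 5: (1,2)->(1,1) = 1
Tile 3: (2,0)->(0,2) = 4
Tile 2: (2,1)->(0,1) = 2
Tile 8: (2,2)->(2,1) = 1
Sum: 2 + 1 + 0 + 2 + 1 + 4 + 2 + 1 = 13

Answer: 13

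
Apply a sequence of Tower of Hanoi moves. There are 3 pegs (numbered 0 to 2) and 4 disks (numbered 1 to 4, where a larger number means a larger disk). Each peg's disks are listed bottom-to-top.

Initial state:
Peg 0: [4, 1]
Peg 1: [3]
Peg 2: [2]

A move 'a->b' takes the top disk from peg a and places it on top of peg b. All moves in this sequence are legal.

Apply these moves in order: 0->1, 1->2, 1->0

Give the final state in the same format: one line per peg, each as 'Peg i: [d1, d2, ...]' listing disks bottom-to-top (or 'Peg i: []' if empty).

Answer: Peg 0: [4, 3]
Peg 1: []
Peg 2: [2, 1]

Derivation:
After move 1 (0->1):
Peg 0: [4]
Peg 1: [3, 1]
Peg 2: [2]

After move 2 (1->2):
Peg 0: [4]
Peg 1: [3]
Peg 2: [2, 1]

After move 3 (1->0):
Peg 0: [4, 3]
Peg 1: []
Peg 2: [2, 1]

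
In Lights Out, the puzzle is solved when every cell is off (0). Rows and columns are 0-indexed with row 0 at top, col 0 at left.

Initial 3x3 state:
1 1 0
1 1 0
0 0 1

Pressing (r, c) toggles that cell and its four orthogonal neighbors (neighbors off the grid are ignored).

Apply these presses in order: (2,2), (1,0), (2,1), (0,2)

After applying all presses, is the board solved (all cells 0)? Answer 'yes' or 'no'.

After press 1 at (2,2):
1 1 0
1 1 1
0 1 0

After press 2 at (1,0):
0 1 0
0 0 1
1 1 0

After press 3 at (2,1):
0 1 0
0 1 1
0 0 1

After press 4 at (0,2):
0 0 1
0 1 0
0 0 1

Lights still on: 3

Answer: no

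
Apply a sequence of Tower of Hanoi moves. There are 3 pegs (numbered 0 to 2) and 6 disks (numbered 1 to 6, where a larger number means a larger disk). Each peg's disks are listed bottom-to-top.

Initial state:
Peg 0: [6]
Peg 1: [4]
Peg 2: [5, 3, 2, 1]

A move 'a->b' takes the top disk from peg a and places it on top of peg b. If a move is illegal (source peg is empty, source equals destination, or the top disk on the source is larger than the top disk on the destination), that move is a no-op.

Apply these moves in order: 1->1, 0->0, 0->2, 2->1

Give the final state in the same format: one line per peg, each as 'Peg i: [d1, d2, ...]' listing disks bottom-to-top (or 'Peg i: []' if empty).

After move 1 (1->1):
Peg 0: [6]
Peg 1: [4]
Peg 2: [5, 3, 2, 1]

After move 2 (0->0):
Peg 0: [6]
Peg 1: [4]
Peg 2: [5, 3, 2, 1]

After move 3 (0->2):
Peg 0: [6]
Peg 1: [4]
Peg 2: [5, 3, 2, 1]

After move 4 (2->1):
Peg 0: [6]
Peg 1: [4, 1]
Peg 2: [5, 3, 2]

Answer: Peg 0: [6]
Peg 1: [4, 1]
Peg 2: [5, 3, 2]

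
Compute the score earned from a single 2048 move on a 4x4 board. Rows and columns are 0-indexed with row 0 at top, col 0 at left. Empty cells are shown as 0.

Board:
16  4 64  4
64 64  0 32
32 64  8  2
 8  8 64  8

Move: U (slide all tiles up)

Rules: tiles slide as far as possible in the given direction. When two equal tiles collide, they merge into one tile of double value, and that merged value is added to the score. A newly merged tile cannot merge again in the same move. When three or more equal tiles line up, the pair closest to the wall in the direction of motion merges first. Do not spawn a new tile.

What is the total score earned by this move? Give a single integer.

Slide up:
col 0: [16, 64, 32, 8] -> [16, 64, 32, 8]  score +0 (running 0)
col 1: [4, 64, 64, 8] -> [4, 128, 8, 0]  score +128 (running 128)
col 2: [64, 0, 8, 64] -> [64, 8, 64, 0]  score +0 (running 128)
col 3: [4, 32, 2, 8] -> [4, 32, 2, 8]  score +0 (running 128)
Board after move:
 16   4  64   4
 64 128   8  32
 32   8  64   2
  8   0   0   8

Answer: 128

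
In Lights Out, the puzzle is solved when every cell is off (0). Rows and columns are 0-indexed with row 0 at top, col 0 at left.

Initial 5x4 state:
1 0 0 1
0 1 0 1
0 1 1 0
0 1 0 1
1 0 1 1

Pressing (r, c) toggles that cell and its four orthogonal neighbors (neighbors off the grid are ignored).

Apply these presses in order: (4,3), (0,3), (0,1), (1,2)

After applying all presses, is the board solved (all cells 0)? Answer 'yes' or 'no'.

After press 1 at (4,3):
1 0 0 1
0 1 0 1
0 1 1 0
0 1 0 0
1 0 0 0

After press 2 at (0,3):
1 0 1 0
0 1 0 0
0 1 1 0
0 1 0 0
1 0 0 0

After press 3 at (0,1):
0 1 0 0
0 0 0 0
0 1 1 0
0 1 0 0
1 0 0 0

After press 4 at (1,2):
0 1 1 0
0 1 1 1
0 1 0 0
0 1 0 0
1 0 0 0

Lights still on: 8

Answer: no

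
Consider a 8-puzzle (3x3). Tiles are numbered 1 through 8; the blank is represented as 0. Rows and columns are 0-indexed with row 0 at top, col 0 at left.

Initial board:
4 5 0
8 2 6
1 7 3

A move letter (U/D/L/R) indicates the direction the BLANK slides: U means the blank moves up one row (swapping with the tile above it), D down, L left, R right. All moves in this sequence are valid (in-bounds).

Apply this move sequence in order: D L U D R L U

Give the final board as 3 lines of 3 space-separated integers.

Answer: 4 0 6
8 5 2
1 7 3

Derivation:
After move 1 (D):
4 5 6
8 2 0
1 7 3

After move 2 (L):
4 5 6
8 0 2
1 7 3

After move 3 (U):
4 0 6
8 5 2
1 7 3

After move 4 (D):
4 5 6
8 0 2
1 7 3

After move 5 (R):
4 5 6
8 2 0
1 7 3

After move 6 (L):
4 5 6
8 0 2
1 7 3

After move 7 (U):
4 0 6
8 5 2
1 7 3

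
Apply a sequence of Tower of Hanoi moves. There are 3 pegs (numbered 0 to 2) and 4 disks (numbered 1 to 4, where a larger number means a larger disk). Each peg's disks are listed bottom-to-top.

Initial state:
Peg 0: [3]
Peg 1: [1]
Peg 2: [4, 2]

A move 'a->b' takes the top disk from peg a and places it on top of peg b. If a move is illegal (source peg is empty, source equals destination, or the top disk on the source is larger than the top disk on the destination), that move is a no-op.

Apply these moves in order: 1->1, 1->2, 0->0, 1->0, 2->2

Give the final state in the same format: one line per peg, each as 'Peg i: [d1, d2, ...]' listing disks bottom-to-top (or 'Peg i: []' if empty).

Answer: Peg 0: [3]
Peg 1: []
Peg 2: [4, 2, 1]

Derivation:
After move 1 (1->1):
Peg 0: [3]
Peg 1: [1]
Peg 2: [4, 2]

After move 2 (1->2):
Peg 0: [3]
Peg 1: []
Peg 2: [4, 2, 1]

After move 3 (0->0):
Peg 0: [3]
Peg 1: []
Peg 2: [4, 2, 1]

After move 4 (1->0):
Peg 0: [3]
Peg 1: []
Peg 2: [4, 2, 1]

After move 5 (2->2):
Peg 0: [3]
Peg 1: []
Peg 2: [4, 2, 1]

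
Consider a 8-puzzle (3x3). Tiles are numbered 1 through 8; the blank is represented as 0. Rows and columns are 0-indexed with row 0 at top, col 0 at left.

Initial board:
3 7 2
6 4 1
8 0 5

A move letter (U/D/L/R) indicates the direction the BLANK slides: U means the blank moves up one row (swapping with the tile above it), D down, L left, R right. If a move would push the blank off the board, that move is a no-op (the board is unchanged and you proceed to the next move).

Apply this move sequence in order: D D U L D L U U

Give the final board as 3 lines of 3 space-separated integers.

Answer: 0 7 2
3 6 1
8 4 5

Derivation:
After move 1 (D):
3 7 2
6 4 1
8 0 5

After move 2 (D):
3 7 2
6 4 1
8 0 5

After move 3 (U):
3 7 2
6 0 1
8 4 5

After move 4 (L):
3 7 2
0 6 1
8 4 5

After move 5 (D):
3 7 2
8 6 1
0 4 5

After move 6 (L):
3 7 2
8 6 1
0 4 5

After move 7 (U):
3 7 2
0 6 1
8 4 5

After move 8 (U):
0 7 2
3 6 1
8 4 5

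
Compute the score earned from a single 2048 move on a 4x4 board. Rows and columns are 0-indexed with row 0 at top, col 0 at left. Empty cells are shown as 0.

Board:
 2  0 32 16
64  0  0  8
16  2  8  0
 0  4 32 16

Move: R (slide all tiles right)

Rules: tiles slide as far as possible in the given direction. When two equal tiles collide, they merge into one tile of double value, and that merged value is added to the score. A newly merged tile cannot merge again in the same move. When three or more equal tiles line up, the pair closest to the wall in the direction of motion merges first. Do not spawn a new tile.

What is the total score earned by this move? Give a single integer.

Answer: 0

Derivation:
Slide right:
row 0: [2, 0, 32, 16] -> [0, 2, 32, 16]  score +0 (running 0)
row 1: [64, 0, 0, 8] -> [0, 0, 64, 8]  score +0 (running 0)
row 2: [16, 2, 8, 0] -> [0, 16, 2, 8]  score +0 (running 0)
row 3: [0, 4, 32, 16] -> [0, 4, 32, 16]  score +0 (running 0)
Board after move:
 0  2 32 16
 0  0 64  8
 0 16  2  8
 0  4 32 16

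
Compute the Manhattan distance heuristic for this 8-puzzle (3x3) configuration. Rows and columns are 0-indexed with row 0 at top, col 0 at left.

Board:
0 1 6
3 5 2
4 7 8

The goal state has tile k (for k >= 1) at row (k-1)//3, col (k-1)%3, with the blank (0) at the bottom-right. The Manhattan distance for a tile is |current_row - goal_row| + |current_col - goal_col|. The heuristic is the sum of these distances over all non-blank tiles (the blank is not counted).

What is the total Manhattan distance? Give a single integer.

Answer: 10

Derivation:
Tile 1: (0,1)->(0,0) = 1
Tile 6: (0,2)->(1,2) = 1
Tile 3: (1,0)->(0,2) = 3
Tile 5: (1,1)->(1,1) = 0
Tile 2: (1,2)->(0,1) = 2
Tile 4: (2,0)->(1,0) = 1
Tile 7: (2,1)->(2,0) = 1
Tile 8: (2,2)->(2,1) = 1
Sum: 1 + 1 + 3 + 0 + 2 + 1 + 1 + 1 = 10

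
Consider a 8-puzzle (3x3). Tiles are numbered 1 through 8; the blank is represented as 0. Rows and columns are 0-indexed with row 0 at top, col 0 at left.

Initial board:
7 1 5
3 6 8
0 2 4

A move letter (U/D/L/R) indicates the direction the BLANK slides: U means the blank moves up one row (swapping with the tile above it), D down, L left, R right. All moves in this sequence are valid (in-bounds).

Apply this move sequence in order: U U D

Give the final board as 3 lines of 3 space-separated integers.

After move 1 (U):
7 1 5
0 6 8
3 2 4

After move 2 (U):
0 1 5
7 6 8
3 2 4

After move 3 (D):
7 1 5
0 6 8
3 2 4

Answer: 7 1 5
0 6 8
3 2 4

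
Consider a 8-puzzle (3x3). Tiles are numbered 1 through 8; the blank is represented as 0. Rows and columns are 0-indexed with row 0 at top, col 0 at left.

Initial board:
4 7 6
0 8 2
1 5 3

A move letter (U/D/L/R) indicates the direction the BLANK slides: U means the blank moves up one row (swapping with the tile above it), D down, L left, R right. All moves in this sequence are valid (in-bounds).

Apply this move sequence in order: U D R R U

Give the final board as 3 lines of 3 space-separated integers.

After move 1 (U):
0 7 6
4 8 2
1 5 3

After move 2 (D):
4 7 6
0 8 2
1 5 3

After move 3 (R):
4 7 6
8 0 2
1 5 3

After move 4 (R):
4 7 6
8 2 0
1 5 3

After move 5 (U):
4 7 0
8 2 6
1 5 3

Answer: 4 7 0
8 2 6
1 5 3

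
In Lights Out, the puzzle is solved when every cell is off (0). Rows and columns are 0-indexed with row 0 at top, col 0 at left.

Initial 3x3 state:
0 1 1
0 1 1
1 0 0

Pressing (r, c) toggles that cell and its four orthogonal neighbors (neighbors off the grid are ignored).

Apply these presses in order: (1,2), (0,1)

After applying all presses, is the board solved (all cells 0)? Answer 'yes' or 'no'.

Answer: no

Derivation:
After press 1 at (1,2):
0 1 0
0 0 0
1 0 1

After press 2 at (0,1):
1 0 1
0 1 0
1 0 1

Lights still on: 5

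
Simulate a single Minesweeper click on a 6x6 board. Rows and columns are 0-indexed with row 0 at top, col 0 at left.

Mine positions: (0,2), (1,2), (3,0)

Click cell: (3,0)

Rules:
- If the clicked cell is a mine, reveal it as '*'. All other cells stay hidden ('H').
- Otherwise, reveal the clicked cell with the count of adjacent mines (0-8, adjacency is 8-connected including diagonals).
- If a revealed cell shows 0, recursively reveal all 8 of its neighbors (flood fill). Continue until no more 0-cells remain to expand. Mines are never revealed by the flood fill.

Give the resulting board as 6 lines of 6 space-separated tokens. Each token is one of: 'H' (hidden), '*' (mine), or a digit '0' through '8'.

H H H H H H
H H H H H H
H H H H H H
* H H H H H
H H H H H H
H H H H H H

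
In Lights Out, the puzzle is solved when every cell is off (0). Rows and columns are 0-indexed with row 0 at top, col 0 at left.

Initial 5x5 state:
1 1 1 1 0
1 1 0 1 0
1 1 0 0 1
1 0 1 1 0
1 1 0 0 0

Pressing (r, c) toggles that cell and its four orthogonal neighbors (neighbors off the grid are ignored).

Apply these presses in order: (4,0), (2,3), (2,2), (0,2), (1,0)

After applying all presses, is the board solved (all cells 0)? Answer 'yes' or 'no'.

After press 1 at (4,0):
1 1 1 1 0
1 1 0 1 0
1 1 0 0 1
0 0 1 1 0
0 0 0 0 0

After press 2 at (2,3):
1 1 1 1 0
1 1 0 0 0
1 1 1 1 0
0 0 1 0 0
0 0 0 0 0

After press 3 at (2,2):
1 1 1 1 0
1 1 1 0 0
1 0 0 0 0
0 0 0 0 0
0 0 0 0 0

After press 4 at (0,2):
1 0 0 0 0
1 1 0 0 0
1 0 0 0 0
0 0 0 0 0
0 0 0 0 0

After press 5 at (1,0):
0 0 0 0 0
0 0 0 0 0
0 0 0 0 0
0 0 0 0 0
0 0 0 0 0

Lights still on: 0

Answer: yes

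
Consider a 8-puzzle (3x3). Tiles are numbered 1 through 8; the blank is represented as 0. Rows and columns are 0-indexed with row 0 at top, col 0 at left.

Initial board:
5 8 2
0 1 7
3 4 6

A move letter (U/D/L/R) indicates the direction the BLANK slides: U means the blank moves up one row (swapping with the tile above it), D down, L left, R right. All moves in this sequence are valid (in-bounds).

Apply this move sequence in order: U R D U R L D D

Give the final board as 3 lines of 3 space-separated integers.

Answer: 8 1 2
5 4 7
3 0 6

Derivation:
After move 1 (U):
0 8 2
5 1 7
3 4 6

After move 2 (R):
8 0 2
5 1 7
3 4 6

After move 3 (D):
8 1 2
5 0 7
3 4 6

After move 4 (U):
8 0 2
5 1 7
3 4 6

After move 5 (R):
8 2 0
5 1 7
3 4 6

After move 6 (L):
8 0 2
5 1 7
3 4 6

After move 7 (D):
8 1 2
5 0 7
3 4 6

After move 8 (D):
8 1 2
5 4 7
3 0 6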